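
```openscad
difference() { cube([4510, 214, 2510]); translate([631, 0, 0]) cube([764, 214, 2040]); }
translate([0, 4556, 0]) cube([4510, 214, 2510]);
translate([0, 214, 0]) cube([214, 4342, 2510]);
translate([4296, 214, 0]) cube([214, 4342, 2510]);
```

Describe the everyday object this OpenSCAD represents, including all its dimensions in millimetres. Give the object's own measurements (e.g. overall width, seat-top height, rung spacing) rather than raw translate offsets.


A single room: four walls, each 2510 mm tall and 214 mm thick, enclosing an outside footprint 4510×4770 mm (x × y), no floor or roof. The front and back walls (−y and +y sides) run the full x-width; the side walls fit between their inner faces. A door opening 764 mm wide and 2040 mm tall is cut through the front wall from the floor up, its −x edge 631 mm from the wall's −x end.


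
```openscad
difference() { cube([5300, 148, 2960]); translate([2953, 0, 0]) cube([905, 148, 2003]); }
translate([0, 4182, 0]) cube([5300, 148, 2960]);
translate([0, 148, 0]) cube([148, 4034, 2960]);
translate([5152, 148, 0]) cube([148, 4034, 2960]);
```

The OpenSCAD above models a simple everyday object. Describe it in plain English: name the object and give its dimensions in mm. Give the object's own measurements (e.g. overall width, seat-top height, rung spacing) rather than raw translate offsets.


A single room: four walls, each 2960 mm tall and 148 mm thick, enclosing an outside footprint 5300×4330 mm (x × y), no floor or roof. The front and back walls (−y and +y sides) run the full x-width; the side walls fit between their inner faces. A door opening 905 mm wide and 2003 mm tall is cut through the front wall from the floor up, its −x edge 2953 mm from the wall's −x end.


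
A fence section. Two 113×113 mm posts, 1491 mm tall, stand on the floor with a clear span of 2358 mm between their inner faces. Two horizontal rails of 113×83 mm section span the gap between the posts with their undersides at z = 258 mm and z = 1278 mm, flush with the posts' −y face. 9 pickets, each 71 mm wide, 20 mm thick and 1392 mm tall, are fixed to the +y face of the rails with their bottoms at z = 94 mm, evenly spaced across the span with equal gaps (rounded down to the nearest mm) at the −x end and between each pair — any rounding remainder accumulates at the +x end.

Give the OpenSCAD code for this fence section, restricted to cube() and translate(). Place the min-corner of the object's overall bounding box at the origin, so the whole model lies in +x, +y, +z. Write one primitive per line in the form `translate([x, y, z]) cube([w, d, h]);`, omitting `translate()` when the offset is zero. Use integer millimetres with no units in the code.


cube([113, 113, 1491]);
translate([2471, 0, 0]) cube([113, 113, 1491]);
translate([113, 0, 258]) cube([2358, 113, 83]);
translate([113, 0, 1278]) cube([2358, 113, 83]);
translate([284, 113, 94]) cube([71, 20, 1392]);
translate([526, 113, 94]) cube([71, 20, 1392]);
translate([768, 113, 94]) cube([71, 20, 1392]);
translate([1010, 113, 94]) cube([71, 20, 1392]);
translate([1252, 113, 94]) cube([71, 20, 1392]);
translate([1494, 113, 94]) cube([71, 20, 1392]);
translate([1736, 113, 94]) cube([71, 20, 1392]);
translate([1978, 113, 94]) cube([71, 20, 1392]);
translate([2220, 113, 94]) cube([71, 20, 1392]);


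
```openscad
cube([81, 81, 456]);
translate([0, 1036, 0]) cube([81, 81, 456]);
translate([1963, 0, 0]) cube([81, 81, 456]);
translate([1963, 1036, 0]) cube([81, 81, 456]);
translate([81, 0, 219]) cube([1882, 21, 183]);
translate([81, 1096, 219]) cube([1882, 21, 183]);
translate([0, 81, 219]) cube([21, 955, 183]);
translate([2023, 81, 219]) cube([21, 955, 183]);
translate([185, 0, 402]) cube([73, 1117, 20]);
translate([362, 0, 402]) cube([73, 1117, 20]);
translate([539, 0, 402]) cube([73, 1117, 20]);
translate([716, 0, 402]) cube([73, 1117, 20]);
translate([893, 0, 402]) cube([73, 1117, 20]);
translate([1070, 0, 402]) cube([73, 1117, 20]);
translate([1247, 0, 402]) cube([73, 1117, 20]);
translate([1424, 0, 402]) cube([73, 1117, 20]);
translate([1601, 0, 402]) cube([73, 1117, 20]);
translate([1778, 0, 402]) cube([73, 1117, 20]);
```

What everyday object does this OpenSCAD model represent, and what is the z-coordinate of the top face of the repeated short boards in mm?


A bed frame. The slat-top height is 422 mm.

Four posts, four rails, and a row of slats — a bed frame. Slats sit on the rails at z = 219 + 183 = 402; with slat thickness 20, the top is 422 mm.


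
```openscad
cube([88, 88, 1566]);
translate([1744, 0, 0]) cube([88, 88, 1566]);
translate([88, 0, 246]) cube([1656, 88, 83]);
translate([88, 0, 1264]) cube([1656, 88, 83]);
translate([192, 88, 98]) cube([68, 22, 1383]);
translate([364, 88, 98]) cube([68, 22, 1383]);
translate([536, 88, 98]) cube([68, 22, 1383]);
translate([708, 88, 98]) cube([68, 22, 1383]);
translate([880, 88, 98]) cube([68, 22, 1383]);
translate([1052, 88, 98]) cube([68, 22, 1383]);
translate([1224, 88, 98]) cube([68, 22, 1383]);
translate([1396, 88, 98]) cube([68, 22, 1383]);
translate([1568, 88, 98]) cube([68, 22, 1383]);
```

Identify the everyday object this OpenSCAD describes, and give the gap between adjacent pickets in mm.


A fence section. The picket gap is 104 mm.

Two posts, two rails, 9 pickets — a fence section. Span 1656 mm holds 9 pickets of 68 mm with 10 equal gaps: ⌊(1656 − 9·68) / 10⌋ = 104 mm.


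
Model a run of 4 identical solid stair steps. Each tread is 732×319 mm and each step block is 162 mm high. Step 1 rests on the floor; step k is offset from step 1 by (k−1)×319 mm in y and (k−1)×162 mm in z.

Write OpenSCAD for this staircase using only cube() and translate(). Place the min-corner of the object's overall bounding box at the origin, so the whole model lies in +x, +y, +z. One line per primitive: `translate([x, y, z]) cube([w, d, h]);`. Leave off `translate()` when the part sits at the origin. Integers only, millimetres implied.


cube([732, 319, 162]);
translate([0, 319, 162]) cube([732, 319, 162]);
translate([0, 638, 324]) cube([732, 319, 162]);
translate([0, 957, 486]) cube([732, 319, 162]);


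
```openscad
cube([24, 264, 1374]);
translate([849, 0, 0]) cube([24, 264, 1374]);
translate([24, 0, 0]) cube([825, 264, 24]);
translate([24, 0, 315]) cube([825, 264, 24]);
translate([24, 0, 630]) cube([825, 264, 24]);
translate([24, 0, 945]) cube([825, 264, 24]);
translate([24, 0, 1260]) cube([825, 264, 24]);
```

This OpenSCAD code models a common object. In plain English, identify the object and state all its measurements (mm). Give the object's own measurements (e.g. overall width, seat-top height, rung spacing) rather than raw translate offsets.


An open bookshelf. Two side panels, each 24 mm thick, 264 mm deep and 1374 mm tall, stand 873 mm apart (outside-to-outside). Between them sit 5 shelves, each 24 mm thick and 264 mm deep, spanning the full gap between the sides. The bottom shelf rests on the floor (its underside at z = 0) and the clear gap between one shelf's top and the next shelf's underside is 291 mm.


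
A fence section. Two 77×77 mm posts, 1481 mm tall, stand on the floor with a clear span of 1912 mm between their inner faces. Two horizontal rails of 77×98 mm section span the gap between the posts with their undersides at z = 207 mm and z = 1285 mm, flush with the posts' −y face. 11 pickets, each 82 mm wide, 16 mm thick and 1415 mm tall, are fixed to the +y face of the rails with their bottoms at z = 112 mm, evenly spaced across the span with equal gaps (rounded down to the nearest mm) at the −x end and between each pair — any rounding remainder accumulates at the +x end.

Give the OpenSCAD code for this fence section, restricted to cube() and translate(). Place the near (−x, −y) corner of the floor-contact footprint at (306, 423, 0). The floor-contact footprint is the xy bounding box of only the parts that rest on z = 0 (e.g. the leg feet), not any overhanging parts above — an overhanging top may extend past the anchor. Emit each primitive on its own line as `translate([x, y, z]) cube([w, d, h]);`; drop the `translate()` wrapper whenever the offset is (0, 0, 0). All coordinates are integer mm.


translate([306, 423, 0]) cube([77, 77, 1481]);
translate([2295, 423, 0]) cube([77, 77, 1481]);
translate([383, 423, 207]) cube([1912, 77, 98]);
translate([383, 423, 1285]) cube([1912, 77, 98]);
translate([467, 500, 112]) cube([82, 16, 1415]);
translate([633, 500, 112]) cube([82, 16, 1415]);
translate([799, 500, 112]) cube([82, 16, 1415]);
translate([965, 500, 112]) cube([82, 16, 1415]);
translate([1131, 500, 112]) cube([82, 16, 1415]);
translate([1297, 500, 112]) cube([82, 16, 1415]);
translate([1463, 500, 112]) cube([82, 16, 1415]);
translate([1629, 500, 112]) cube([82, 16, 1415]);
translate([1795, 500, 112]) cube([82, 16, 1415]);
translate([1961, 500, 112]) cube([82, 16, 1415]);
translate([2127, 500, 112]) cube([82, 16, 1415]);


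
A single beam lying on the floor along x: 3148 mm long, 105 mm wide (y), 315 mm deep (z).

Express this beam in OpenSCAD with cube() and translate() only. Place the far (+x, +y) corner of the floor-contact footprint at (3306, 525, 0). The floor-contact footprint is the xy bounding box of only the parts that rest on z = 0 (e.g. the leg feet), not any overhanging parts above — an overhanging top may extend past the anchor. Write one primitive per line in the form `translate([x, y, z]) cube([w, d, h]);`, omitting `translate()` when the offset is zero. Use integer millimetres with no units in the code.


translate([158, 420, 0]) cube([3148, 105, 315]);


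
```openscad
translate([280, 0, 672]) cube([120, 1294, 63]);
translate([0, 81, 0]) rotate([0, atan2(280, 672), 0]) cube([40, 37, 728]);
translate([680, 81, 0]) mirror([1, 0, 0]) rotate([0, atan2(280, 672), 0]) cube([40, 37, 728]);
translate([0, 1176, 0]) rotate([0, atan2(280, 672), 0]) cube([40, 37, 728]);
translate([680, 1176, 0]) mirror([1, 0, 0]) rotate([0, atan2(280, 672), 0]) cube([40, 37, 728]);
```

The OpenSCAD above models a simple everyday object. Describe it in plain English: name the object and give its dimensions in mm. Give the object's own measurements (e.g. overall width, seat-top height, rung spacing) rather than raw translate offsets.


A sawhorse. A 120×1294×63 mm beam (x, y, z) sits on two A-frame leg pairs. Each pair is two raked legs of 40×37 mm section (37 mm along y) splaying symmetrically in x. Each leg rises 672 mm vertically over 280 mm of horizontal reach and is 728 mm long along its own axis. Every leg's outer bottom edge rests on the floor and its outer top edge meets a bottom edge of the beam — the left legs (tilting toward +x) meet the beam's −x bottom edge, the right legs (their mirror images, tilting toward −x) meet its +x bottom edge — so the leg tops tuck under the beam, the beam's underside is 672 mm above the floor, and the feet are 680 mm apart outside-to-outside with the beam centred between them. The two leg pairs are set in 81 mm from either end of the beam.


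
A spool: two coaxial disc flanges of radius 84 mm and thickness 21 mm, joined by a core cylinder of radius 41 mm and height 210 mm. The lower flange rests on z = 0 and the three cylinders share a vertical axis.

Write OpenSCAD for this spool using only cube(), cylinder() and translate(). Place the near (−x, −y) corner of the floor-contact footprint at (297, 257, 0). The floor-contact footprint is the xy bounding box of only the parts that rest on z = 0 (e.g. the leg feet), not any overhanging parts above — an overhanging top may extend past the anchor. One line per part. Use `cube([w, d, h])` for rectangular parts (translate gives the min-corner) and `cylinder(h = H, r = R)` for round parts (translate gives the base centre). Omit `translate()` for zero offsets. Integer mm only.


translate([381, 341, 0]) cylinder(h = 21, r = 84);
translate([381, 341, 21]) cylinder(h = 210, r = 41);
translate([381, 341, 231]) cylinder(h = 21, r = 84);


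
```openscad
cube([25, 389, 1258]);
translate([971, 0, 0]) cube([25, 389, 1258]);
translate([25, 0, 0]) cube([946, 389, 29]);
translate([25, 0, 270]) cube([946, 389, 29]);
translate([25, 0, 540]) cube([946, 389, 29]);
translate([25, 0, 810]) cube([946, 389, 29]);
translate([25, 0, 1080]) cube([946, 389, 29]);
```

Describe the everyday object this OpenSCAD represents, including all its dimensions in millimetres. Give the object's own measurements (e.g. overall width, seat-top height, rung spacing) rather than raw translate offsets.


An open bookshelf. Two side panels, each 25 mm thick, 389 mm deep and 1258 mm tall, stand 996 mm apart (outside-to-outside). Between them sit 5 shelves, each 29 mm thick and 389 mm deep, spanning the full gap between the sides. The bottom shelf rests on the floor (its underside at z = 0) and the clear gap between one shelf's top and the next shelf's underside is 241 mm.


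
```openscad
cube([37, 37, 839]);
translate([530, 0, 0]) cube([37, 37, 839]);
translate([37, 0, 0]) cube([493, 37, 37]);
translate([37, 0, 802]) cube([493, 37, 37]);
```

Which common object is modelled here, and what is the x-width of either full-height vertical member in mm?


A picture frame. The border width is 37 mm.

Four thin pieces enclosing a rectangular opening — a picture frame. The two full-height stiles are 839 mm tall; the top rail sits at z = 802 and is 37 mm tall, so the border above the opening is 839 − 802 = 37 mm, matching the stile x-width.


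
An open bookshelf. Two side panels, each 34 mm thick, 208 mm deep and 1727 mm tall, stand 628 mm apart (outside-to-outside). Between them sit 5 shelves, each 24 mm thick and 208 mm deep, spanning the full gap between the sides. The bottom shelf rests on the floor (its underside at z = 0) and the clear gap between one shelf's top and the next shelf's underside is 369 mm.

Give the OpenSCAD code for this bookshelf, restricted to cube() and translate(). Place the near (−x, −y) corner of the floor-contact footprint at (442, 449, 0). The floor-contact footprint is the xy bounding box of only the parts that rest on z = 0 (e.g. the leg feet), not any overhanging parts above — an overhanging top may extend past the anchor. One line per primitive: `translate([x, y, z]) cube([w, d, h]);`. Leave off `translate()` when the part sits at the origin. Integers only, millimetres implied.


translate([442, 449, 0]) cube([34, 208, 1727]);
translate([1036, 449, 0]) cube([34, 208, 1727]);
translate([476, 449, 0]) cube([560, 208, 24]);
translate([476, 449, 393]) cube([560, 208, 24]);
translate([476, 449, 786]) cube([560, 208, 24]);
translate([476, 449, 1179]) cube([560, 208, 24]);
translate([476, 449, 1572]) cube([560, 208, 24]);


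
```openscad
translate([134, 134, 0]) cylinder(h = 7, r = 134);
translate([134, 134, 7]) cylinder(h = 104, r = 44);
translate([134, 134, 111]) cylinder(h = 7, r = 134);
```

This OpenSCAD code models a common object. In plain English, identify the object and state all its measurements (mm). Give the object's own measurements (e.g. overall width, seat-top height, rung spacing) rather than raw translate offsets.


A spool: two coaxial disc flanges of radius 134 mm and thickness 7 mm, joined by a core cylinder of radius 44 mm and height 104 mm. The lower flange rests on z = 0 and the three cylinders share a vertical axis.


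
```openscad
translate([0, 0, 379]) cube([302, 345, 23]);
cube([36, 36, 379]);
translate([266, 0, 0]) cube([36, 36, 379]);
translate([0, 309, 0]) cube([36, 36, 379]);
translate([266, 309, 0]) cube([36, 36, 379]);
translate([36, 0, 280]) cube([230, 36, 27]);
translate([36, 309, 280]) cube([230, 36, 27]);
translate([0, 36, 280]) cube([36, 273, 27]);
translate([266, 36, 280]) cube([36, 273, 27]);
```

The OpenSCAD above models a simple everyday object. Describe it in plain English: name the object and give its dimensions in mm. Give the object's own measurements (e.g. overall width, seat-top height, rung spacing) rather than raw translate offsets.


A simple wooden stool: a rectangular seat 302 mm (x) by 345 mm (y), 23 mm thick, top face at z = 402 mm, on four square legs, each 36×36 mm in cross-section. The legs rest on z = 0, each flush with a corner of the seat. Four stretchers, 36 mm wide and 27 mm tall, connect adjacent legs with their undersides at z = 280 mm, each running between the inner faces of the legs it joins and aligned with the legs' outer faces on the other axis.


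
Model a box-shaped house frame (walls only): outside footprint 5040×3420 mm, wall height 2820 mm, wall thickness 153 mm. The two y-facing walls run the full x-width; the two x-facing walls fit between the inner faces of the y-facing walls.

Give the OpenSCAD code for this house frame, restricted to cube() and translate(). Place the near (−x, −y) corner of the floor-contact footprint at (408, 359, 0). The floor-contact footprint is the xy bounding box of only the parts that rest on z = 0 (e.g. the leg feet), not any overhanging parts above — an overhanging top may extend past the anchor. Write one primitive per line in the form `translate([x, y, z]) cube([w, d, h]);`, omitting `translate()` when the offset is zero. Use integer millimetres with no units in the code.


translate([408, 359, 0]) cube([5040, 153, 2820]);
translate([408, 3626, 0]) cube([5040, 153, 2820]);
translate([408, 512, 0]) cube([153, 3114, 2820]);
translate([5295, 512, 0]) cube([153, 3114, 2820]);


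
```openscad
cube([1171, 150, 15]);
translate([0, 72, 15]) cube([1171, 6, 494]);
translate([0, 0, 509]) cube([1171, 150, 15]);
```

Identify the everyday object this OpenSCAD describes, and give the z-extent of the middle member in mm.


An I-beam. The web height is 494 mm.

Two wide flanges with a thin centred web — an I-beam. Overall 524 mm minus two 15 mm flanges gives a web of 524 − 2·15 = 494 mm.


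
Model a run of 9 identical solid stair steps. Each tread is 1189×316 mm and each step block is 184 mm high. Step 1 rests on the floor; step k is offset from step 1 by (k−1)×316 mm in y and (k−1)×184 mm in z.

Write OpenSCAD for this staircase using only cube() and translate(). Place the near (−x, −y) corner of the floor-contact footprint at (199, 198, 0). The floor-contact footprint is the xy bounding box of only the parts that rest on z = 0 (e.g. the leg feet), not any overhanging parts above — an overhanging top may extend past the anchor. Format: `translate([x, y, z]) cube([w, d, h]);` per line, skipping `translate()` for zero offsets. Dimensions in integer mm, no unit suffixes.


translate([199, 198, 0]) cube([1189, 316, 184]);
translate([199, 514, 184]) cube([1189, 316, 184]);
translate([199, 830, 368]) cube([1189, 316, 184]);
translate([199, 1146, 552]) cube([1189, 316, 184]);
translate([199, 1462, 736]) cube([1189, 316, 184]);
translate([199, 1778, 920]) cube([1189, 316, 184]);
translate([199, 2094, 1104]) cube([1189, 316, 184]);
translate([199, 2410, 1288]) cube([1189, 316, 184]);
translate([199, 2726, 1472]) cube([1189, 316, 184]);


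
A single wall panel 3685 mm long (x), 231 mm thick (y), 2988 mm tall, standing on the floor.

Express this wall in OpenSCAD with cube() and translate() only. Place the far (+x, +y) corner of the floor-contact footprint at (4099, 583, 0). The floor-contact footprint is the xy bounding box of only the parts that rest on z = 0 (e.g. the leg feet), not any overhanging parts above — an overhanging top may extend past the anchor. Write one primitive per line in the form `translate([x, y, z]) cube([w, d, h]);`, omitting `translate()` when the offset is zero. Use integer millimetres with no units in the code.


translate([414, 352, 0]) cube([3685, 231, 2988]);


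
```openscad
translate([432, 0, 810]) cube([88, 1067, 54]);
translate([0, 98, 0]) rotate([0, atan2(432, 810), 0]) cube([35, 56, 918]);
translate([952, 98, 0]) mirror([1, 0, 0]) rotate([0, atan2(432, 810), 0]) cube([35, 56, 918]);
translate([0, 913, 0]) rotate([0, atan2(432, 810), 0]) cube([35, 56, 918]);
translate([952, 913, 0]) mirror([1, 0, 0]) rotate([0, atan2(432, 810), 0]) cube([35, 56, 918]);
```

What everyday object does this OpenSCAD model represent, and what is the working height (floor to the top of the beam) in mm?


A sawhorse. The overall height is 864 mm.

A beam across two mirrored pairs of raked legs — a sawhorse. The beam's underside is at z = 810 (matching the legs' vertical rise in atan2(432, 810)) and the beam is 54 mm tall, so its top is at 810 + 54 = 864 mm. The raked legs top out at the beam's underside, so that is the highest point.


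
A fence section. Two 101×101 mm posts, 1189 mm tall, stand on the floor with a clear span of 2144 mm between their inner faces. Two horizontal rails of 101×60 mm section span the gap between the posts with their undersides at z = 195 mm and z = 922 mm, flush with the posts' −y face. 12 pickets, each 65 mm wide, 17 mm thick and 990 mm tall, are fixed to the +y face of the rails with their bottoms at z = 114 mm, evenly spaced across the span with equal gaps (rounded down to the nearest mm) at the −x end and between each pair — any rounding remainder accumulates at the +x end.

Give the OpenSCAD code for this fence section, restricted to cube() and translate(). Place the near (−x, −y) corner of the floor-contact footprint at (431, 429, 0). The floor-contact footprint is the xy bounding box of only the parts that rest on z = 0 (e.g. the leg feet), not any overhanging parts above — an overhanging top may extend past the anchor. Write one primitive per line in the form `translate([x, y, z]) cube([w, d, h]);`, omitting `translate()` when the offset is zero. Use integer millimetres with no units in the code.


translate([431, 429, 0]) cube([101, 101, 1189]);
translate([2676, 429, 0]) cube([101, 101, 1189]);
translate([532, 429, 195]) cube([2144, 101, 60]);
translate([532, 429, 922]) cube([2144, 101, 60]);
translate([636, 530, 114]) cube([65, 17, 990]);
translate([805, 530, 114]) cube([65, 17, 990]);
translate([974, 530, 114]) cube([65, 17, 990]);
translate([1143, 530, 114]) cube([65, 17, 990]);
translate([1312, 530, 114]) cube([65, 17, 990]);
translate([1481, 530, 114]) cube([65, 17, 990]);
translate([1650, 530, 114]) cube([65, 17, 990]);
translate([1819, 530, 114]) cube([65, 17, 990]);
translate([1988, 530, 114]) cube([65, 17, 990]);
translate([2157, 530, 114]) cube([65, 17, 990]);
translate([2326, 530, 114]) cube([65, 17, 990]);
translate([2495, 530, 114]) cube([65, 17, 990]);


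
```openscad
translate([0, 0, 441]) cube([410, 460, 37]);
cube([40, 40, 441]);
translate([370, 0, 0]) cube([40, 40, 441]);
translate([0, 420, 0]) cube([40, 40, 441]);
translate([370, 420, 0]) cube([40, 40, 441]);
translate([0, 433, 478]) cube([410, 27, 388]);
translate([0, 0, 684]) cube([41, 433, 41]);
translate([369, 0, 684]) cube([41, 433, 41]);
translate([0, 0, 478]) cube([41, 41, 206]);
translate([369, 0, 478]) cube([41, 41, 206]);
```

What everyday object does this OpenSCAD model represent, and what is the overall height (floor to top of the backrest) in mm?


A chair. The overall height is 866 mm.

A slab on four corner posts with a tall panel at the back — a chair. The seat slab sits at z = 441 with thickness 37, and the 388 mm backrest starts at the seat top, so the overall height is 441 + 37 + 388 = 866 mm.


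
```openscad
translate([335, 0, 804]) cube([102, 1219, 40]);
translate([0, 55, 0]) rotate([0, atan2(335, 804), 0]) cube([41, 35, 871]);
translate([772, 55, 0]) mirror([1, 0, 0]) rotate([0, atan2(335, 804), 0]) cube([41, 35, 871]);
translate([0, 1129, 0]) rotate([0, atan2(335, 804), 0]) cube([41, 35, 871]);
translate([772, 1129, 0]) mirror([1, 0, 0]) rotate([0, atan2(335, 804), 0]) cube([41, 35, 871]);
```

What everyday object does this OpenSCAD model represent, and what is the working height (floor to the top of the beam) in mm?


A sawhorse. The overall height is 844 mm.

A beam across two mirrored pairs of raked legs — a sawhorse. The beam's underside is at z = 804 (matching the legs' vertical rise in atan2(335, 804)) and the beam is 40 mm tall, so its top is at 804 + 40 = 844 mm. The raked legs top out at the beam's underside, so that is the highest point.


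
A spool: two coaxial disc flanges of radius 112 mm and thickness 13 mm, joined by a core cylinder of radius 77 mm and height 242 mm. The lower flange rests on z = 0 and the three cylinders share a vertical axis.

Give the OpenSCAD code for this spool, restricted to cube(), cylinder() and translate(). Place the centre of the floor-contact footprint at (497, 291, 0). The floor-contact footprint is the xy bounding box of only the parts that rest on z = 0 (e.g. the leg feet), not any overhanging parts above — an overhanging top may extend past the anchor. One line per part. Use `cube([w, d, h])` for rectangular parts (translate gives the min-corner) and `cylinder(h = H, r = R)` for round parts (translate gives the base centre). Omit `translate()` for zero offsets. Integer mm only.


translate([497, 291, 0]) cylinder(h = 13, r = 112);
translate([497, 291, 13]) cylinder(h = 242, r = 77);
translate([497, 291, 255]) cylinder(h = 13, r = 112);


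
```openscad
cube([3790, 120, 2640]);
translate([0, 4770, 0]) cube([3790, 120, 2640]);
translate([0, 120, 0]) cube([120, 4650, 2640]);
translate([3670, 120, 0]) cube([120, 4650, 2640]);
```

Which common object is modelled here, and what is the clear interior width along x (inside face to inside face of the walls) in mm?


A house (or room) frame. The interior width is 3550 mm.

Four 2640 mm walls enclosing a rectangle with no floor or roof — a room or house frame. Outside width is 3790 mm and wall thickness is 120 mm, so the interior width is 3790 − 2 × 120 = 3550 mm.


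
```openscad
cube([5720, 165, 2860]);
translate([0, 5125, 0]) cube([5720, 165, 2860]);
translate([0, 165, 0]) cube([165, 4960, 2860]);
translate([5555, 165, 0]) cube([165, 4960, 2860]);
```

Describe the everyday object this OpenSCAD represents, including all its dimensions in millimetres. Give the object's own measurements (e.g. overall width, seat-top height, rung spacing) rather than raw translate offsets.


The wall frame of a small rectangular building: four walls, each 2860 mm tall and 165 mm thick, enclosing a footprint 5720 mm (x) by 5290 mm (y) outside-to-outside, with no floor or roof. The front and back walls (the −y and +y sides) span the full width; the two side walls fit between them.


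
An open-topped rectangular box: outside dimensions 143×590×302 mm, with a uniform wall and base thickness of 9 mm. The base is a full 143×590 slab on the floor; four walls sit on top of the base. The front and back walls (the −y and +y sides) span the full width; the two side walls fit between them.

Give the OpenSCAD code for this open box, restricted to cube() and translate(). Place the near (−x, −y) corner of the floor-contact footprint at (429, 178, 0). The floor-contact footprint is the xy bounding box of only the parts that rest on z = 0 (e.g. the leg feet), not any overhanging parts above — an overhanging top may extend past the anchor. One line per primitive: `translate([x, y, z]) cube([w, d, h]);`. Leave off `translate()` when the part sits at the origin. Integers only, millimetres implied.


translate([429, 178, 0]) cube([143, 590, 9]);
translate([429, 178, 9]) cube([143, 9, 293]);
translate([429, 759, 9]) cube([143, 9, 293]);
translate([429, 187, 9]) cube([9, 572, 293]);
translate([563, 187, 9]) cube([9, 572, 293]);


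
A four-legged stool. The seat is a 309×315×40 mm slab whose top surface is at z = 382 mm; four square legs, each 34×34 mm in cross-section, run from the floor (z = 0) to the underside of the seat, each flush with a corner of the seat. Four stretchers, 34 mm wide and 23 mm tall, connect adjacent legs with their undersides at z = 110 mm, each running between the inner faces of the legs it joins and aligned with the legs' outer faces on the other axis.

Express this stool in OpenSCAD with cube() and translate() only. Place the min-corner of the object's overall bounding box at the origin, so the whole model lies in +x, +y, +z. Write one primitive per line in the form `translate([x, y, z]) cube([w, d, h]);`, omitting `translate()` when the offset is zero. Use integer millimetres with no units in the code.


// leg_h = 382 - 40 = 342
// stretcher span = 309 - 2*34 = 241
translate([0, 0, 342]) cube([309, 315, 40]);
cube([34, 34, 342]);
translate([275, 0, 0]) cube([34, 34, 342]);
translate([0, 281, 0]) cube([34, 34, 342]);
translate([275, 281, 0]) cube([34, 34, 342]);
translate([34, 0, 110]) cube([241, 34, 23]);
translate([34, 281, 110]) cube([241, 34, 23]);
translate([0, 34, 110]) cube([34, 247, 23]);
translate([275, 34, 110]) cube([34, 247, 23]);


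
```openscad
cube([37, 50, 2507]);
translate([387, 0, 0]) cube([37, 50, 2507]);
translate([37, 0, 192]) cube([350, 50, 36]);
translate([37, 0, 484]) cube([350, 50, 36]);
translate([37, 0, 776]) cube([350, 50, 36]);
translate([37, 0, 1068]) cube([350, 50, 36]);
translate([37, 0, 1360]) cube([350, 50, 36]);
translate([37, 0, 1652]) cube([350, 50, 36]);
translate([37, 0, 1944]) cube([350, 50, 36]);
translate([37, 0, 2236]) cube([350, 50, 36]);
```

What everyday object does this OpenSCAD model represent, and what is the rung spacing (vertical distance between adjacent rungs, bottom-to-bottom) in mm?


A ladder. The rung spacing is 292 mm.

Two tall 37×50 posts with 8 short bars between them — a ladder. Adjacent rungs sit at z = 192 and z = 484, so the spacing is 484 − 192 = 292 mm.


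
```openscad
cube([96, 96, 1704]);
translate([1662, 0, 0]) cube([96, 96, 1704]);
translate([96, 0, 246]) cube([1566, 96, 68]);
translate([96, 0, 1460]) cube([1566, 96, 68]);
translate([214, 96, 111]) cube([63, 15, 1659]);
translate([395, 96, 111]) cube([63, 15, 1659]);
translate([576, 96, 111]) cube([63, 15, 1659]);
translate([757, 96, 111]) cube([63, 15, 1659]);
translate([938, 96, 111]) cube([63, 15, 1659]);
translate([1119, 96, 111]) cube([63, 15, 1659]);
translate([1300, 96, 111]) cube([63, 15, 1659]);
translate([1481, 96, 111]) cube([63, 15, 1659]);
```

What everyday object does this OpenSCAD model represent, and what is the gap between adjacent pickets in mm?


A fence section. The picket gap is 118 mm.

Two posts, two rails, 8 pickets — a fence section. Span 1566 mm holds 8 pickets of 63 mm with 9 equal gaps: ⌊(1566 − 8·63) / 9⌋ = 118 mm.


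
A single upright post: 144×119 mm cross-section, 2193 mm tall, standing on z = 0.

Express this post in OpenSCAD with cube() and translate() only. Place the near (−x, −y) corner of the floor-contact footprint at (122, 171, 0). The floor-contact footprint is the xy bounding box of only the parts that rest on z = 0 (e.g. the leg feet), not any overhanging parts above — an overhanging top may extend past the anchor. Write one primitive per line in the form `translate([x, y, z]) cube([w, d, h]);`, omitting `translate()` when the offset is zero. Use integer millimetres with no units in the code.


translate([122, 171, 0]) cube([144, 119, 2193]);


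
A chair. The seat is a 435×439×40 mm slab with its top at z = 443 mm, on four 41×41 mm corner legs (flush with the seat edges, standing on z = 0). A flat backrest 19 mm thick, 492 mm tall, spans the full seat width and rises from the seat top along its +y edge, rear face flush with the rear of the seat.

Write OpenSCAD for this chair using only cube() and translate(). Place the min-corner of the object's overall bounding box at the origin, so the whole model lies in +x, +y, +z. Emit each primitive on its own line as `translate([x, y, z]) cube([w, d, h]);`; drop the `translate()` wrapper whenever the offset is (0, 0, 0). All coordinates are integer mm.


// leg_h = 443 - 40 = 403
translate([0, 0, 403]) cube([435, 439, 40]);
cube([41, 41, 403]);
translate([394, 0, 0]) cube([41, 41, 403]);
translate([0, 398, 0]) cube([41, 41, 403]);
translate([394, 398, 0]) cube([41, 41, 403]);
translate([0, 420, 443]) cube([435, 19, 492]);


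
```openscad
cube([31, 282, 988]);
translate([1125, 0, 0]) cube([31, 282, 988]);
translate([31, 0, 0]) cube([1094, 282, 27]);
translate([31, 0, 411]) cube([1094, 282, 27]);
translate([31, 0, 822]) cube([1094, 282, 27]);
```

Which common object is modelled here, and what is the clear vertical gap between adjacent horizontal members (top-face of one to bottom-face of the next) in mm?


A bookshelf. The clear shelf gap is 384 mm.

Two tall side panels with 3 horizontal boards between them — a bookshelf. The first two shelf undersides are at z = 0 and z = 411; with shelf thickness 27, the clear gap is 411 − 0 − 27 = 384 mm.


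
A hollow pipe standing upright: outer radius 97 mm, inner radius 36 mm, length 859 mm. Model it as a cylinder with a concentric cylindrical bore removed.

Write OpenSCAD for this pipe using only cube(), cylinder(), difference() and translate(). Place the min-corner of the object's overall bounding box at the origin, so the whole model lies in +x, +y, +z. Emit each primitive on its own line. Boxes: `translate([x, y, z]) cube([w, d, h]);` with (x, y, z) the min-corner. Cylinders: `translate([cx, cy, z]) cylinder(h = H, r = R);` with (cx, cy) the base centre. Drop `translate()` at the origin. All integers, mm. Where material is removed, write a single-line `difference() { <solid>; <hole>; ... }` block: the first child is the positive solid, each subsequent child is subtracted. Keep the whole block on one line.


difference() { translate([97, 97, 0]) cylinder(h = 859, r = 97); translate([97, 97, 0]) cylinder(h = 859, r = 36); }


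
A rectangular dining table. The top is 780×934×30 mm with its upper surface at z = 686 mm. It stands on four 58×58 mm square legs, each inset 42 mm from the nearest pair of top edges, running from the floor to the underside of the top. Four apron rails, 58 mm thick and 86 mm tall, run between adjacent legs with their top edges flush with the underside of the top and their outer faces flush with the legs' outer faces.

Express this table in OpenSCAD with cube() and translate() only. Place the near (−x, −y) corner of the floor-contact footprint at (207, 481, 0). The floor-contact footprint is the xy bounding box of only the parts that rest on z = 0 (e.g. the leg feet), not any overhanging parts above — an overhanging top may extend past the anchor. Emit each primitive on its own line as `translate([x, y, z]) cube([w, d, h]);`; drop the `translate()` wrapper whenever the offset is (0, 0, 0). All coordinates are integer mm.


// leg_h = 686 - 30 = 656
// apron z = 656 - 86 = 570
translate([165, 439, 656]) cube([780, 934, 30]);
translate([207, 481, 0]) cube([58, 58, 656]);
translate([845, 481, 0]) cube([58, 58, 656]);
translate([207, 1273, 0]) cube([58, 58, 656]);
translate([845, 1273, 0]) cube([58, 58, 656]);
translate([265, 481, 570]) cube([580, 58, 86]);
translate([265, 1273, 570]) cube([580, 58, 86]);
translate([207, 539, 570]) cube([58, 734, 86]);
translate([845, 539, 570]) cube([58, 734, 86]);


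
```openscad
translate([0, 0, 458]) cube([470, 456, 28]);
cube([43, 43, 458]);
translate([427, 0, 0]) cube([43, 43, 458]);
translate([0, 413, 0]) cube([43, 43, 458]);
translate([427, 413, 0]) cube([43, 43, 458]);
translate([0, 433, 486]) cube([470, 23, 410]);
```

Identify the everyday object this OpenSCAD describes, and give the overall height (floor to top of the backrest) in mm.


A chair. The overall height is 896 mm.

A slab on four corner posts with a tall panel at the back — a chair. The seat slab sits at z = 458 with thickness 28, and the 410 mm backrest starts at the seat top, so the overall height is 458 + 28 + 410 = 896 mm.


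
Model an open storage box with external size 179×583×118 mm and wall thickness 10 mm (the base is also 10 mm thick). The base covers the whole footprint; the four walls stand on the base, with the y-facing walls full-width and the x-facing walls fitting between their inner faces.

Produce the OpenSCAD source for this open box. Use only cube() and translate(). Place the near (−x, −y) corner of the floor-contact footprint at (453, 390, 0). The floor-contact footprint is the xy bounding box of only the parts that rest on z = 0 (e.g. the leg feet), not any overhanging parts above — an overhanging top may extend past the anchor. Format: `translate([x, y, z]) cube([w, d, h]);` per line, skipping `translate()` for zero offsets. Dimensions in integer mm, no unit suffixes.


translate([453, 390, 0]) cube([179, 583, 10]);
translate([453, 390, 10]) cube([179, 10, 108]);
translate([453, 963, 10]) cube([179, 10, 108]);
translate([453, 400, 10]) cube([10, 563, 108]);
translate([622, 400, 10]) cube([10, 563, 108]);


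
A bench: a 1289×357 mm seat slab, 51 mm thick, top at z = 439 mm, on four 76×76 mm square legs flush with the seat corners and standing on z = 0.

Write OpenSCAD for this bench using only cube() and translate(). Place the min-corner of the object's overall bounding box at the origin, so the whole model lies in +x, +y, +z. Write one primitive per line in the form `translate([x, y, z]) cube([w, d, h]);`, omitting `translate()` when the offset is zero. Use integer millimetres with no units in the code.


translate([0, 0, 388]) cube([1289, 357, 51]);
cube([76, 76, 388]);
translate([0, 281, 0]) cube([76, 76, 388]);
translate([1213, 0, 0]) cube([76, 76, 388]);
translate([1213, 281, 0]) cube([76, 76, 388]);


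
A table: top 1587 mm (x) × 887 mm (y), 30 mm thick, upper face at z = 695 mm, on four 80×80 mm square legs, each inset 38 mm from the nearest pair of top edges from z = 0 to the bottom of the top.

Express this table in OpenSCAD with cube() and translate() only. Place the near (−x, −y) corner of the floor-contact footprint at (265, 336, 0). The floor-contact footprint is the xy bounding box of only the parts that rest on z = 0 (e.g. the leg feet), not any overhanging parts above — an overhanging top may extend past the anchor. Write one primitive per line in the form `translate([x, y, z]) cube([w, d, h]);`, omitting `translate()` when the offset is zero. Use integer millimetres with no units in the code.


translate([227, 298, 665]) cube([1587, 887, 30]);
translate([265, 336, 0]) cube([80, 80, 665]);
translate([1696, 336, 0]) cube([80, 80, 665]);
translate([265, 1067, 0]) cube([80, 80, 665]);
translate([1696, 1067, 0]) cube([80, 80, 665]);


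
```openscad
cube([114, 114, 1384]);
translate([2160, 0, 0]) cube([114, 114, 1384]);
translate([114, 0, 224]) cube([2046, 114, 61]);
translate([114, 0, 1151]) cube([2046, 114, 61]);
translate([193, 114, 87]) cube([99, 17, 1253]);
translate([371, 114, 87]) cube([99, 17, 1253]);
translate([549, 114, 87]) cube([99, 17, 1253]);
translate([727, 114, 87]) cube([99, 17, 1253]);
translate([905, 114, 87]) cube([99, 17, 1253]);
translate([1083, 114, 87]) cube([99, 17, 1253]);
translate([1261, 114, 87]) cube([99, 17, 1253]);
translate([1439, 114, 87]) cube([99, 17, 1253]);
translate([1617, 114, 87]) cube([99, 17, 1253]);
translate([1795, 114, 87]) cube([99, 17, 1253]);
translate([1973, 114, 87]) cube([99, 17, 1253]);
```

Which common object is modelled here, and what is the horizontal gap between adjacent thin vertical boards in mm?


A fence section. The picket gap is 79 mm.

Two posts, two rails, 11 pickets — a fence section. Span 2046 mm holds 11 pickets of 99 mm with 12 equal gaps: ⌊(2046 − 11·99) / 12⌋ = 79 mm.


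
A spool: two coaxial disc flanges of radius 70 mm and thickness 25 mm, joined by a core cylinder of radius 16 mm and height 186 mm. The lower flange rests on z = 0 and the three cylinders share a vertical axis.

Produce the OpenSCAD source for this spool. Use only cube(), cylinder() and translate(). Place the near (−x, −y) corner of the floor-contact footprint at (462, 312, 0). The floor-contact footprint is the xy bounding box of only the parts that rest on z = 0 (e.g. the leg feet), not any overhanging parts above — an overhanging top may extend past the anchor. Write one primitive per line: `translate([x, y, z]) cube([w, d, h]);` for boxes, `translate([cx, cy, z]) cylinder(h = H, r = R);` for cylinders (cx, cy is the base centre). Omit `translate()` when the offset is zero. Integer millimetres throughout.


translate([532, 382, 0]) cylinder(h = 25, r = 70);
translate([532, 382, 25]) cylinder(h = 186, r = 16);
translate([532, 382, 211]) cylinder(h = 25, r = 70);
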